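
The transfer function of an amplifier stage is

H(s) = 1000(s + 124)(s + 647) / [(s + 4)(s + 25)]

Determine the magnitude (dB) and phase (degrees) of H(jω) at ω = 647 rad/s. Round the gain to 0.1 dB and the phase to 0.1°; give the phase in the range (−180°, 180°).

63.2 dB, -53.3°

At s = jω = j647:
zero (s+124): 124 + j647 → |·| = √(124²+647²) = √433985 ≈ 658.78, ∠ = arctan(647/124) ≈ 79.15°
zero (s+647): 647 + j647 → |·| = √(647²+647²) = √837218 ≈ 915, ∠ = arctan(647/647) ≈ 45.00°
pole (s+4): 4 + j647 → |·| = √(4²+647²) = √418625 ≈ 647.01, ∠ = arctan(647/4) ≈ 89.65°
pole (s+25): 25 + j647 → |·| = √(25²+647²) = √419234 ≈ 647.48, ∠ = arctan(647/25) ≈ 87.79°
|H| = 1000 · 6.0278e+05 / 4.1893e+05 ≈ 1438.9
Gain = 20 log₁₀(1438.9) ≈ 63.16 dB
∠H = 124.15° − 177.44° = -53.29°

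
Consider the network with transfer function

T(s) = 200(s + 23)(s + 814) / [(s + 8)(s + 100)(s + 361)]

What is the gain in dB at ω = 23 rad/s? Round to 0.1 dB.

At s = jω = j23:
zero (s+23): 23 + j23 → |·| = √(23²+23²) = √1058 ≈ 32.527, ∠ = arctan(23/23) ≈ 45.00°
zero (s+814): 814 + j23 → |·| = √(814²+23²) = √663125 ≈ 814.32, ∠ = arctan(23/814) ≈ 1.62°
pole (s+8): 8 + j23 → |·| = √(8²+23²) = √593 ≈ 24.352, ∠ = arctan(23/8) ≈ 70.82°
pole (s+100): 100 + j23 → |·| = √(100²+23²) = √10529 ≈ 102.61, ∠ = arctan(23/100) ≈ 12.95°
pole (s+361): 361 + j23 → |·| = √(361²+23²) = √130850 ≈ 361.73, ∠ = arctan(23/361) ≈ 3.65°
|T| = 200 · 26487 / 9.0388e+05 ≈ 5.8607
Gain = 20 log₁₀(5.8607) ≈ 15.36 dB

15.4 dB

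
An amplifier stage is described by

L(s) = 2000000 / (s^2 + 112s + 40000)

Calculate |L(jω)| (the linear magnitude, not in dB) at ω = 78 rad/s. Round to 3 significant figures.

57.1

At s = jω = j78:
quadratic: (j78)² + 112·j78 + 40000 = 33916 + j8736 → |·| ≈ 35023, ∠ ≈ 14.44°
|L| = 2000000 / 35023 ≈ 57.105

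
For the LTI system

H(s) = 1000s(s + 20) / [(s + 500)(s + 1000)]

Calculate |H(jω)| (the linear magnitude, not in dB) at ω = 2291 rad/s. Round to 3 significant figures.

895

At s = jω = j2291:
zero (s+20): 20 + j2291 → |·| = √(20²+2291²) = √5249081 ≈ 2291.1, ∠ = arctan(2291/20) ≈ 89.50°
zero at origin: s = j2291 → |·| = 2291, ∠ = 90.00°
pole (s+500): 500 + j2291 → |·| = √(500²+2291²) = √5498681 ≈ 2344.9, ∠ = arctan(2291/500) ≈ 77.69°
pole (s+1000): 1000 + j2291 → |·| = √(1000²+2291²) = √6248681 ≈ 2499.7, ∠ = arctan(2291/1000) ≈ 66.42°
|H| = 1000 · 5.2489e+06 / 5.8615e+06 ≈ 895.49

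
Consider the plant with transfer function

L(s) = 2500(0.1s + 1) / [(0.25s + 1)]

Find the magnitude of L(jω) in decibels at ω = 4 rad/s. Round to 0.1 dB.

At ω = 4 rad/s:
zero (1 + j4·0.1) = 1 + j0.4 → |·| ≈ 1.077, ∠ ≈ 21.80°
pole (1 + j4·0.25) = 1 + j1 → |·| ≈ 1.4142, ∠ ≈ 45.00°
|L| = 2500 · 1.077 / (1.4142) ≈ 1903.9
Gain = 20 log₁₀(1903.9) ≈ 65.59 dB

65.6 dB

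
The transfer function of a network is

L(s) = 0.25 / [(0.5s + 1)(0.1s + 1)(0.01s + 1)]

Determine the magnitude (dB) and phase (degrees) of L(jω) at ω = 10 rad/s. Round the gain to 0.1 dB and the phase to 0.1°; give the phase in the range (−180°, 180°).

-29.2 dB, -129.4°

At ω = 10 rad/s:
pole (1 + j10·0.5) = 1 + j5 → |·| ≈ 5.099, ∠ ≈ 78.69°
pole (1 + j10·0.1) = 1 + j1 → |·| ≈ 1.4142, ∠ ≈ 45.00°
pole (1 + j10·0.01) = 1 + j0.1 → |·| ≈ 1.005, ∠ ≈ 5.71°
|L| = 0.25 · 1 / (5.099 · 1.4142 · 1.005) ≈ 0.034497
Gain = 20 log₁₀(0.034497) ≈ -29.24 dB
∠L = (0°) − (78.69° + 45.00° + 5.71°) = -129.40°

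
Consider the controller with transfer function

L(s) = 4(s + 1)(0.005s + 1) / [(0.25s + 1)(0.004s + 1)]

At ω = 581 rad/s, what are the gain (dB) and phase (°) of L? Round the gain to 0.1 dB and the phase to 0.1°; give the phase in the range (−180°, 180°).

At ω = 581 rad/s:
zero (1 + j581·1) = 1 + j581 → |·| ≈ 581, ∠ ≈ 89.90°
zero (1 + j581·0.005) = 1 + j2.905 → |·| ≈ 3.0723, ∠ ≈ 71.00°
pole (1 + j581·0.25) = 1 + j145.25 → |·| ≈ 145.25, ∠ ≈ 89.61°
pole (1 + j581·0.004) = 1 + j2.324 → |·| ≈ 2.53, ∠ ≈ 66.72°
|L| = 4 · 581 · 3.0723 / (145.25 · 2.53) ≈ 19.43
Gain = 20 log₁₀(19.43) ≈ 25.77 dB
∠L = (89.90° + 71.00°) − (89.61° + 66.72°) = 4.57°

25.8 dB, 4.6°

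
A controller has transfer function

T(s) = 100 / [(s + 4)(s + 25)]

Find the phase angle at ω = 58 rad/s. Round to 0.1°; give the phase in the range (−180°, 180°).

-152.7°

At s = jω = j58:
pole (s+4): 4 + j58 → |·| = √(4²+58²) = √3380 ≈ 58.138, ∠ = arctan(58/4) ≈ 86.05°
pole (s+25): 25 + j58 → |·| = √(25²+58²) = √3989 ≈ 63.159, ∠ = arctan(58/25) ≈ 66.68°
∠T = 0.00° − 152.73° = -152.73°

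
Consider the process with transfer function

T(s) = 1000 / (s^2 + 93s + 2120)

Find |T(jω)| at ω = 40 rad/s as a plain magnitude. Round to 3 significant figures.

Substitute s = j40:
Numerator: 1000 = 1000 + j0
Denominator: (j40)^2 + 93(j40) + 2120 = 520 + j3720
|N| = √(1000² + 0²) ≈ 1000, ∠N ≈ 0.00°
|D| = √(520² + 3720²) ≈ 3756.2, ∠D ≈ 82.04°
|T| = 1000 / 3756.2 ≈ 0.26623

0.266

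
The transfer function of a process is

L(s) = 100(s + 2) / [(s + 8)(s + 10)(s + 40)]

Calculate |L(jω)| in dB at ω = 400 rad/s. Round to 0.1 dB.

At s = jω = j400:
zero (s+2): 2 + j400 → |·| = √(2²+400²) = √160004 ≈ 400, ∠ = arctan(400/2) ≈ 89.71°
pole (s+8): 8 + j400 → |·| = √(8²+400²) = √160064 ≈ 400.08, ∠ = arctan(400/8) ≈ 88.85°
pole (s+10): 10 + j400 → |·| = √(10²+400²) = √160100 ≈ 400.12, ∠ = arctan(400/10) ≈ 88.57°
pole (s+40): 40 + j400 → |·| = √(40²+400²) = √161600 ≈ 402, ∠ = arctan(400/40) ≈ 84.29°
|L| = 100 · 400 / 6.4352e+07 ≈ 0.00062158
Gain = 20 log₁₀(0.00062158) ≈ -64.13 dB

-64.1 dB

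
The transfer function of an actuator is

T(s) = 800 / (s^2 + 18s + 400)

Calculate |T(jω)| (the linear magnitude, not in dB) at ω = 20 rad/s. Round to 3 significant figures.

2.22

At s = jω = j20:
quadratic: (j20)² + 18·j20 + 400 = 0 + j360 → |·| ≈ 360, ∠ ≈ 90.00°
|T| = 800 / 360 ≈ 2.2222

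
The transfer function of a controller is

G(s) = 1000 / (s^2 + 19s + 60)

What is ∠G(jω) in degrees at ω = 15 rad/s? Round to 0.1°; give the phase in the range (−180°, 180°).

Substitute s = j15:
Numerator: 1000 = 1000 + j0
Denominator: (j15)^2 + 19(j15) + 60 = -165 + j285
|N| = √(1000² + 0²) ≈ 1000, ∠N ≈ 0.00°
|D| = √(165² + 285²) ≈ 329.32, ∠D ≈ 120.07°
∠G = 0.00° − 120.07° = -120.07°

-120.1°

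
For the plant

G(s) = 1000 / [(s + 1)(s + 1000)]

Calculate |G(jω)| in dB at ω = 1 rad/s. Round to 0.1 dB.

-3.0 dB

At s = jω = j1:
pole (s+1): 1 + j1 → |·| = √(1²+1²) = √2 ≈ 1.4142, ∠ = arctan(1/1) ≈ 45.00°
pole (s+1000): 1000 + j1 → |·| = √(1000²+1²) = √1000001 ≈ 1000, ∠ = arctan(1/1000) ≈ 0.06°
|G| = 1000 / 1414.2 ≈ 0.70711
Gain = 20 log₁₀(0.70711) ≈ -3.01 dB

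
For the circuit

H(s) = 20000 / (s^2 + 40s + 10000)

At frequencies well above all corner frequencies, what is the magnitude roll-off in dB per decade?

-40 dB/decade

Each pole contributes −20 dB/decade at high frequency; each zero contributes +20 dB/decade.
Net: 0 zero(s) − 2 pole(s) → -40 dB/decade.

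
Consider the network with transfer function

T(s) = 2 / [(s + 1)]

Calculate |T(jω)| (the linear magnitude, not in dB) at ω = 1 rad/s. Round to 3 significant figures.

1.41

At ω = 1 rad/s:
pole (1 + j1·1) = 1 + j1 → |·| ≈ 1.4142, ∠ ≈ 45.00°
|T| = 2 · 1 / (1.4142) ≈ 1.4142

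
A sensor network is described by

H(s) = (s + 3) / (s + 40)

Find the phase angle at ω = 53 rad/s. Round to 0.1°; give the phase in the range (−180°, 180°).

33.8°

At s = jω = j53:
zero (s+3): 3 + j53 → |·| = √(3²+53²) = √2818 ≈ 53.085, ∠ = arctan(53/3) ≈ 86.76°
pole (s+40): 40 + j53 → |·| = √(40²+53²) = √4409 ≈ 66.4, ∠ = arctan(53/40) ≈ 52.96°
∠H = 86.76° − 52.96° = 33.80°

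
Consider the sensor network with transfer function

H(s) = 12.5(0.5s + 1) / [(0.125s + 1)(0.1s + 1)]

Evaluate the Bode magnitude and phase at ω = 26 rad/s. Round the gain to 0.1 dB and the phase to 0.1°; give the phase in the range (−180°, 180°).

24.7 dB, -56.3°

At ω = 26 rad/s:
zero (1 + j26·0.5) = 1 + j13 → |·| ≈ 13.038, ∠ ≈ 85.60°
pole (1 + j26·0.125) = 1 + j3.25 → |·| ≈ 3.4004, ∠ ≈ 72.90°
pole (1 + j26·0.1) = 1 + j2.6 → |·| ≈ 2.7857, ∠ ≈ 68.96°
|H| = 12.5 · 13.038 / (3.4004 · 2.7857) ≈ 17.205
Gain = 20 log₁₀(17.205) ≈ 24.71 dB
∠H = (85.60°) − (72.90° + 68.96°) = -56.26°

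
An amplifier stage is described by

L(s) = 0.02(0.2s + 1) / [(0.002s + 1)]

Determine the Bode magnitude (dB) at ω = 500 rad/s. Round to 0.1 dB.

3.0 dB

At ω = 500 rad/s:
zero (1 + j500·0.2) = 1 + j100 → |·| ≈ 100, ∠ ≈ 89.43°
pole (1 + j500·0.002) = 1 + j1 → |·| ≈ 1.4142, ∠ ≈ 45.00°
|L| = 0.02 · 100 / (1.4142) ≈ 1.4142
Gain = 20 log₁₀(1.4142) ≈ 3.01 dB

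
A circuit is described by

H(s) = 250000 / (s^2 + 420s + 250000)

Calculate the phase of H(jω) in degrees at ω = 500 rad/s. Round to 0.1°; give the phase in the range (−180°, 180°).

-90.0°

At s = jω = j500:
quadratic: (j500)² + 420·j500 + 250000 = 0 + j210000 → |·| ≈ 2.1e+05, ∠ ≈ 90.00°
∠H = 0.00° − 90.00° = -90.00°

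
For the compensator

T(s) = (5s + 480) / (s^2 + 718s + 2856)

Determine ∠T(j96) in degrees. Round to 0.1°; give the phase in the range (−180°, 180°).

Substitute s = j96:
Numerator: 5(j96) + 480 = 480 + j480
Denominator: (j96)^2 + 718(j96) + 2856 = -6360 + j68928
|N| = √(480² + 480²) ≈ 678.82, ∠N ≈ 45.00°
|D| = √(6360² + 68928²) ≈ 69221, ∠D ≈ 95.27°
∠T = 45.00° − 95.27° = -50.27°

-50.3°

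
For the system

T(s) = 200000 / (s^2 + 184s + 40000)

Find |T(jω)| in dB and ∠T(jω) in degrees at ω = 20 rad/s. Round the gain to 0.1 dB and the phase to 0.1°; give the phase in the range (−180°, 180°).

At s = jω = j20:
quadratic: (j20)² + 184·j20 + 40000 = 39600 + j3680 → |·| ≈ 39771, ∠ ≈ 5.31°
|T| = 200000 / 39771 ≈ 5.0288
Gain = 20 log₁₀(5.0288) ≈ 14.03 dB
∠T = 0.00° − 5.31° = -5.31°

14.0 dB, -5.3°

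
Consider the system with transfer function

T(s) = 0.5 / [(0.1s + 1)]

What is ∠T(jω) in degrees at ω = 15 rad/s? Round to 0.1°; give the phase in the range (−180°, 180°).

-56.3°

At ω = 15 rad/s:
pole (1 + j15·0.1) = 1 + j1.5 → |·| ≈ 1.8028, ∠ ≈ 56.31°
∠T = (0°) − (56.31°) = -56.31°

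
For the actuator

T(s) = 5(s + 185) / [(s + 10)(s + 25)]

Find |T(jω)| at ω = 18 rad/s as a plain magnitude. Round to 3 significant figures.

At s = jω = j18:
zero (s+185): 185 + j18 → |·| = √(185²+18²) = √34549 ≈ 185.87, ∠ = arctan(18/185) ≈ 5.56°
pole (s+10): 10 + j18 → |·| = √(10²+18²) = √424 ≈ 20.591, ∠ = arctan(18/10) ≈ 60.95°
pole (s+25): 25 + j18 → |·| = √(25²+18²) = √949 ≈ 30.806, ∠ = arctan(18/25) ≈ 35.75°
|T| = 5 · 185.87 / 634.33 ≈ 1.4651

1.47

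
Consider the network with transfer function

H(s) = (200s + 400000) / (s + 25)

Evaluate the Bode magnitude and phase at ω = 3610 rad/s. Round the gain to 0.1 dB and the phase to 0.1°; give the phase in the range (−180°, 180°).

47.2 dB, -28.6°

Substitute s = j3610:
Numerator: 200(j3610) + 400000 = 400000 + j722000
Denominator: (j3610) + 25 = 25 + j3610
|N| = √(400000² + 722000²) ≈ 8.254e+05, ∠N ≈ 61.01°
|D| = √(25² + 3610²) ≈ 3610.1, ∠D ≈ 89.60°
|H| = 8.254e+05 / 3610.1 ≈ 228.64
Gain = 20 log₁₀(228.64) ≈ 47.18 dB
∠H = 61.01° − 89.60° = -28.59°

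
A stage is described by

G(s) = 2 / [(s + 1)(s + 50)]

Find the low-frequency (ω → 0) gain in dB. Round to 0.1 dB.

-28.0 dB

G(0) = 2 / (1·50) = 0.04
20 log₁₀(0.04) ≈ -27.96 dB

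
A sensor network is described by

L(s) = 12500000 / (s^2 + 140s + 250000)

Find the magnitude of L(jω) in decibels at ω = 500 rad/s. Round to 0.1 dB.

At s = jω = j500:
quadratic: (j500)² + 140·j500 + 250000 = 0 + j70000 → |·| ≈ 70000, ∠ ≈ 90.00°
|L| = 12500000 / 70000 ≈ 178.57
Gain = 20 log₁₀(178.57) ≈ 45.04 dB

45.0 dB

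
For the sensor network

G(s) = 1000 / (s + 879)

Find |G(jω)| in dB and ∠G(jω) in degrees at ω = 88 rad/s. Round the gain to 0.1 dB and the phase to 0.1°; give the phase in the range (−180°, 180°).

1.1 dB, -5.7°

At s = jω = j88:
pole (s+879): 879 + j88 → |·| = √(879²+88²) = √780385 ≈ 883.39, ∠ = arctan(88/879) ≈ 5.72°
|G| = 1000 / 883.39 ≈ 1.132
Gain = 20 log₁₀(1.132) ≈ 1.08 dB
∠G = 0.00° − 5.72° = -5.72°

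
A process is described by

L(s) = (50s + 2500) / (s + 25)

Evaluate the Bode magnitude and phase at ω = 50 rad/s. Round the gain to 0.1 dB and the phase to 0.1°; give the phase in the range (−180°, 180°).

Substitute s = j50:
Numerator: 50(j50) + 2500 = 2500 + j2500
Denominator: (j50) + 25 = 25 + j50
|N| = √(2500² + 2500²) ≈ 3535.5, ∠N ≈ 45.00°
|D| = √(25² + 50²) ≈ 55.902, ∠D ≈ 63.43°
|L| = 3535.5 / 55.902 ≈ 63.245
Gain = 20 log₁₀(63.245) ≈ 36.02 dB
∠L = 45.00° − 63.43° = -18.43°

36.0 dB, -18.4°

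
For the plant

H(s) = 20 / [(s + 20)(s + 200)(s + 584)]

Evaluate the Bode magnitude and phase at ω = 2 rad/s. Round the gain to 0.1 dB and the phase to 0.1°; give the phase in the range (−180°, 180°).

-101.4 dB, -6.5°

At s = jω = j2:
pole (s+20): 20 + j2 → |·| = √(20²+2²) = √404 ≈ 20.1, ∠ = arctan(2/20) ≈ 5.71°
pole (s+200): 200 + j2 → |·| = √(200²+2²) = √40004 ≈ 200.01, ∠ = arctan(2/200) ≈ 0.57°
pole (s+584): 584 + j2 → |·| = √(584²+2²) = √341060 ≈ 584, ∠ = arctan(2/584) ≈ 0.20°
|H| = 20 / 2.3478e+06 ≈ 8.5186e-06
Gain = 20 log₁₀(8.5186e-06) ≈ -101.39 dB
∠H = 0.00° − 6.48° = -6.48°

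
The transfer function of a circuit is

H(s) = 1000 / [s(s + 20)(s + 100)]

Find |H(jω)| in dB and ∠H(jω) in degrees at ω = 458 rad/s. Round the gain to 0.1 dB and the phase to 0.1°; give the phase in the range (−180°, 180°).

At s = jω = j458:
pole (s+20): 20 + j458 → |·| = √(20²+458²) = √210164 ≈ 458.44, ∠ = arctan(458/20) ≈ 87.50°
pole (s+100): 100 + j458 → |·| = √(100²+458²) = √219764 ≈ 468.79, ∠ = arctan(458/100) ≈ 77.68°
pole at origin: |s| = 458, ∠ = 90.00° (in denominator)
|H| = 1000 / 9.843e+07 ≈ 1.016e-05
Gain = 20 log₁₀(1.016e-05) ≈ -99.86 dB
∠H = 0.00° − 255.18° = -255.18° ≡ 104.82° (principal value)

-99.9 dB, 104.8°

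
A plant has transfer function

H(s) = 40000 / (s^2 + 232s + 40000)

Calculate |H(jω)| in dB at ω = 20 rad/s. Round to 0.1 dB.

0.0 dB

At s = jω = j20:
quadratic: (j20)² + 232·j20 + 40000 = 39600 + j4640 → |·| ≈ 39871, ∠ ≈ 6.68°
|H| = 40000 / 39871 ≈ 1.0032
Gain = 20 log₁₀(1.0032) ≈ 0.03 dB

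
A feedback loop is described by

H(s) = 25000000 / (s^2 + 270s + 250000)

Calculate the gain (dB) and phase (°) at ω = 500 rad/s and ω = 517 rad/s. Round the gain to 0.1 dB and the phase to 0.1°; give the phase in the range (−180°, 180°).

At s = jω = j500:
quadratic: (j500)² + 270·j500 + 250000 = 0 + j135000 → |·| ≈ 1.35e+05, ∠ ≈ 90.00°
|H| = 25000000 / 1.35e+05 ≈ 185.19
Gain = 20 log₁₀(185.19) ≈ 45.35 dB
∠H = 0.00° − 90.00° = -90.00°

At s = jω = j517:
quadratic: (j517)² + 270·j517 + 250000 = -17289 + j139590 → |·| ≈ 1.4066e+05, ∠ ≈ 97.06°
|H| = 25000000 / 1.4066e+05 ≈ 177.73
Gain = 20 log₁₀(177.73) ≈ 45.00 dB
∠H = 0.00° − 97.06° = -97.06°

ω = 500: 45.4 dB, -90.0°; ω = 517: 45.0 dB, -97.1°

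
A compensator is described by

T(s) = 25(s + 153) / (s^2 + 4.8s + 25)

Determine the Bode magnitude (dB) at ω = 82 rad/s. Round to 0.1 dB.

-3.8 dB

At s = jω = j82:
zero (s+153): 153 + j82 → |·| = √(153²+82²) = √30133 ≈ 173.59, ∠ = arctan(82/153) ≈ 28.19°
quadratic: (j82)² + 4.8·j82 + 25 = -6699 + j393.6 → |·| ≈ 6710.6, ∠ ≈ 176.64°
|T| = 25 · 173.59 / 6710.6 ≈ 0.6467
Gain = 20 log₁₀(0.6467) ≈ -3.79 dB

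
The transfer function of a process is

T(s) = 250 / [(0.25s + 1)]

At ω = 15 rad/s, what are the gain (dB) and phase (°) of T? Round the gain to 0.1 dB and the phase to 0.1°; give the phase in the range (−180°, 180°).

36.2 dB, -75.1°

At ω = 15 rad/s:
pole (1 + j15·0.25) = 1 + j3.75 → |·| ≈ 3.881, ∠ ≈ 75.07°
|T| = 250 · 1 / (3.881) ≈ 64.416
Gain = 20 log₁₀(64.416) ≈ 36.18 dB
∠T = (0°) − (75.07°) = -75.07°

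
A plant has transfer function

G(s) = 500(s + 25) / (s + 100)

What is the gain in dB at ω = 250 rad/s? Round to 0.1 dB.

53.4 dB

At s = jω = j250:
zero (s+25): 25 + j250 → |·| = √(25²+250²) = √63125 ≈ 251.25, ∠ = arctan(250/25) ≈ 84.29°
pole (s+100): 100 + j250 → |·| = √(100²+250²) = √72500 ≈ 269.26, ∠ = arctan(250/100) ≈ 68.20°
|G| = 500 · 251.25 / 269.26 ≈ 466.56
Gain = 20 log₁₀(466.56) ≈ 53.38 dB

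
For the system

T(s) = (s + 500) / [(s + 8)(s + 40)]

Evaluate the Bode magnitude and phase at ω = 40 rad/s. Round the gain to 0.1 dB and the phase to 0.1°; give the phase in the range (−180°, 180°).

-13.3 dB, -119.1°

At s = jω = j40:
zero (s+500): 500 + j40 → |·| = √(500²+40²) = √251600 ≈ 501.6, ∠ = arctan(40/500) ≈ 4.57°
pole (s+8): 8 + j40 → |·| = √(8²+40²) = √1664 ≈ 40.792, ∠ = arctan(40/8) ≈ 78.69°
pole (s+40): 40 + j40 → |·| = √(40²+40²) = √3200 ≈ 56.569, ∠ = arctan(40/40) ≈ 45.00°
|T| = 1 · 501.6 / 2307.6 ≈ 0.21737
Gain = 20 log₁₀(0.21737) ≈ -13.26 dB
∠T = 4.57° − 123.69° = -119.12°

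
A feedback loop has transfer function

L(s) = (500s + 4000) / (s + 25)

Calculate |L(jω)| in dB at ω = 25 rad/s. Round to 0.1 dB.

Substitute s = j25:
Numerator: 500(j25) + 4000 = 4000 + j12500
Denominator: (j25) + 25 = 25 + j25
|N| = √(4000² + 12500²) ≈ 13124, ∠N ≈ 72.26°
|D| = √(25² + 25²) ≈ 35.355, ∠D ≈ 45.00°
|L| = 13124 / 35.355 ≈ 371.21
Gain = 20 log₁₀(371.21) ≈ 51.39 dB

51.4 dB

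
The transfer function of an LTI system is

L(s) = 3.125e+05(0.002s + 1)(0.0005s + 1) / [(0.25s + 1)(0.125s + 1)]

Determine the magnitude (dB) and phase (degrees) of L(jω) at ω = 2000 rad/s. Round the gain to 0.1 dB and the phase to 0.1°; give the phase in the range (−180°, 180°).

23.3 dB, -58.7°

At ω = 2000 rad/s:
zero (1 + j2000·0.002) = 1 + j4 → |·| ≈ 4.1231, ∠ ≈ 75.96°
zero (1 + j2000·0.0005) = 1 + j1 → |·| ≈ 1.4142, ∠ ≈ 45.00°
pole (1 + j2000·0.25) = 1 + j500 → |·| ≈ 500, ∠ ≈ 89.89°
pole (1 + j2000·0.125) = 1 + j250 → |·| ≈ 250, ∠ ≈ 89.77°
|L| = 3.125e+05 · 4.1231 · 1.4142 / (500 · 250) ≈ 14.577
Gain = 20 log₁₀(14.577) ≈ 23.27 dB
∠L = (75.96° + 45.00°) − (89.89° + 89.77°) = -58.70°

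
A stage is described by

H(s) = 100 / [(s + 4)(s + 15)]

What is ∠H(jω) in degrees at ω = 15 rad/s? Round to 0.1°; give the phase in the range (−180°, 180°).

-120.1°

At s = jω = j15:
pole (s+4): 4 + j15 → |·| = √(4²+15²) = √241 ≈ 15.524, ∠ = arctan(15/4) ≈ 75.07°
pole (s+15): 15 + j15 → |·| = √(15²+15²) = √450 ≈ 21.213, ∠ = arctan(15/15) ≈ 45.00°
∠H = 0.00° − 120.07° = -120.07°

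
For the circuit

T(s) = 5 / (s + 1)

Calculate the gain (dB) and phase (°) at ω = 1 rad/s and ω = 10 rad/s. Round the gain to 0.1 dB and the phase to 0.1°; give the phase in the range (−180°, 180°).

ω = 1: 11.0 dB, -45.0°; ω = 10: -6.1 dB, -84.3°

Substitute s = j1:
Numerator: 5 = 5 + j0
Denominator: (j1) + 1 = 1 + j1
|N| = √(5² + 0²) ≈ 5, ∠N ≈ 0.00°
|D| = √(1² + 1²) ≈ 1.4142, ∠D ≈ 45.00°
|T| = 5 / 1.4142 ≈ 3.5356
Gain = 20 log₁₀(3.5356) ≈ 10.97 dB
∠T = 0.00° − 45.00° = -45.00°

Substitute s = j10:
Numerator: 5 = 5 + j0
Denominator: (j10) + 1 = 1 + j10
|N| = √(5² + 0²) ≈ 5, ∠N ≈ 0.00°
|D| = √(1² + 10²) ≈ 10.05, ∠D ≈ 84.29°
|T| = 5 / 10.05 ≈ 0.49751
Gain = 20 log₁₀(0.49751) ≈ -6.06 dB
∠T = 0.00° − 84.29° = -84.29°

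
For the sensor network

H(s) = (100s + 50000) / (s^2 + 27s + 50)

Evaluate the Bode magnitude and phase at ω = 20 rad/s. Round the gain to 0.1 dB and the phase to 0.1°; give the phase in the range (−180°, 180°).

37.8 dB, -120.7°

Substitute s = j20:
Numerator: 100(j20) + 50000 = 50000 + j2000
Denominator: (j20)^2 + 27(j20) + 50 = -350 + j540
|N| = √(50000² + 2000²) ≈ 50040, ∠N ≈ 2.29°
|D| = √(350² + 540²) ≈ 643.51, ∠D ≈ 122.95°
|H| = 50040 / 643.51 ≈ 77.761
Gain = 20 log₁₀(77.761) ≈ 37.82 dB
∠H = 2.29° − 122.95° = -120.66°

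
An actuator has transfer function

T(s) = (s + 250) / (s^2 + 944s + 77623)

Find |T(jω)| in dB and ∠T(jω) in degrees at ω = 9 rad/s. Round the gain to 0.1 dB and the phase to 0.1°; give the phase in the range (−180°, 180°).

-49.9 dB, -4.2°

Substitute s = j9:
Numerator: (j9) + 250 = 250 + j9
Denominator: (j9)^2 + 944(j9) + 77623 = 77542 + j8496
|N| = √(250² + 9²) ≈ 250.16, ∠N ≈ 2.06°
|D| = √(77542² + 8496²) ≈ 78006, ∠D ≈ 6.25°
|T| = 250.16 / 78006 ≈ 0.0032069
Gain = 20 log₁₀(0.0032069) ≈ -49.88 dB
∠T = 2.06° − 6.25° = -4.19°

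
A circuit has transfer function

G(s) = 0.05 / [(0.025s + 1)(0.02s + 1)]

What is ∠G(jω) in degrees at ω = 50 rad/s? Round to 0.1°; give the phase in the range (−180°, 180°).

-96.3°

At ω = 50 rad/s:
pole (1 + j50·0.025) = 1 + j1.25 → |·| ≈ 1.6008, ∠ ≈ 51.34°
pole (1 + j50·0.02) = 1 + j1 → |·| ≈ 1.4142, ∠ ≈ 45.00°
∠G = (0°) − (51.34° + 45.00°) = -96.34°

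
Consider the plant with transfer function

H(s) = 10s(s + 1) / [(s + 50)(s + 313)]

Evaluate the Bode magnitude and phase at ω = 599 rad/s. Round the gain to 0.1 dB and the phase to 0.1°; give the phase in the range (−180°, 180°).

At s = jω = j599:
zero (s+1): 1 + j599 → |·| = √(1²+599²) = √358802 ≈ 599, ∠ = arctan(599/1) ≈ 89.90°
zero at origin: s = j599 → |·| = 599, ∠ = 90.00°
pole (s+50): 50 + j599 → |·| = √(50²+599²) = √361301 ≈ 601.08, ∠ = arctan(599/50) ≈ 85.23°
pole (s+313): 313 + j599 → |·| = √(313²+599²) = √456770 ≈ 675.85, ∠ = arctan(599/313) ≈ 62.41°
|H| = 10 · 3.588e+05 / 4.0624e+05 ≈ 8.8322
Gain = 20 log₁₀(8.8322) ≈ 18.92 dB
∠H = 179.90° − 147.64° = 32.26°

18.9 dB, 32.3°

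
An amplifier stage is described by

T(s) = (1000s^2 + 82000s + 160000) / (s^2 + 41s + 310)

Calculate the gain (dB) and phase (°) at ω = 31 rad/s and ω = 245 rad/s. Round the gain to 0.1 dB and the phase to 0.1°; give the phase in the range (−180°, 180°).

ω = 31: 65.4 dB, -9.6°; ω = 245: 60.4 dB, -9.0°

Substitute s = j31:
Numerator: 1000(j31)^2 + 82000(j31) + 160000 = -801000 + j2542000
Denominator: (j31)^2 + 41(j31) + 310 = -651 + j1271
|N| = √(801000² + 2542000²) ≈ 2.6652e+06, ∠N ≈ 107.49°
|D| = √(651² + 1271²) ≈ 1428, ∠D ≈ 117.12°
|T| = 2.6652e+06 / 1428 ≈ 1866.4
Gain = 20 log₁₀(1866.4) ≈ 65.42 dB
∠T = 107.49° − 117.12° = -9.63°

Substitute s = j245:
Numerator: 1000(j245)^2 + 82000(j245) + 160000 = -59865000 + j20090000
Denominator: (j245)^2 + 41(j245) + 310 = -59715 + j10045
|N| = √(59865000² + 20090000²) ≈ 6.3146e+07, ∠N ≈ 161.45°
|D| = √(59715² + 10045²) ≈ 60554, ∠D ≈ 170.45°
|T| = 6.3146e+07 / 60554 ≈ 1042.8
Gain = 20 log₁₀(1042.8) ≈ 60.36 dB
∠T = 161.45° − 170.45° = -9.00°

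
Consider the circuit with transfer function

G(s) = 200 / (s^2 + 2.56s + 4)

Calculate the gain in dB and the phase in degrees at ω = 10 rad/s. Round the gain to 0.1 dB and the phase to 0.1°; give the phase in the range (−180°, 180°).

6.1 dB, -165.1°

At s = jω = j10:
quadratic: (j10)² + 2.56·j10 + 4 = -96 + j25.6 → |·| ≈ 99.355, ∠ ≈ 165.07°
|G| = 200 / 99.355 ≈ 2.013
Gain = 20 log₁₀(2.013) ≈ 6.08 dB
∠G = 0.00° − 165.07° = -165.07°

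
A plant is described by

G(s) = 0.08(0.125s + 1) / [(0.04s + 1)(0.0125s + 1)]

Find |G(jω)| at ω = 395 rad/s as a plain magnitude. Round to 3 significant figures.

0.0495

At ω = 395 rad/s:
zero (1 + j395·0.125) = 1 + j49.375 → |·| ≈ 49.385, ∠ ≈ 88.84°
pole (1 + j395·0.04) = 1 + j15.8 → |·| ≈ 15.832, ∠ ≈ 86.38°
pole (1 + j395·0.0125) = 1 + j4.9375 → |·| ≈ 5.0377, ∠ ≈ 78.55°
|G| = 0.08 · 49.385 / (15.832 · 5.0377) ≈ 0.049536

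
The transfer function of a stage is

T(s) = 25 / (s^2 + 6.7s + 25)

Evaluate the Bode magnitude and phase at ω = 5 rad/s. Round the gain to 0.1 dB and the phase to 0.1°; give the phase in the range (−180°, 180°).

At s = jω = j5:
quadratic: (j5)² + 6.7·j5 + 25 = 0 + j33.5 → |·| ≈ 33.5, ∠ ≈ 90.00°
|T| = 25 / 33.5 ≈ 0.74627
Gain = 20 log₁₀(0.74627) ≈ -2.54 dB
∠T = 0.00° − 90.00° = -90.00°

-2.5 dB, -90.0°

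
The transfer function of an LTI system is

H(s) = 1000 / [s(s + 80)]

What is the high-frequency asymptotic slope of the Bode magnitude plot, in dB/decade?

Each pole contributes −20 dB/decade at high frequency; each zero contributes +20 dB/decade.
Net: 0 zero(s) − 2 pole(s) → -40 dB/decade.

-40 dB/decade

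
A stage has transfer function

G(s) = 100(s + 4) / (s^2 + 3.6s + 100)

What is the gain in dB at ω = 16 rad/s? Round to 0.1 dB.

At s = jω = j16:
zero (s+4): 4 + j16 → |·| = √(4²+16²) = √272 ≈ 16.492, ∠ = arctan(16/4) ≈ 75.96°
quadratic: (j16)² + 3.6·j16 + 100 = -156 + j57.6 → |·| ≈ 166.29, ∠ ≈ 159.73°
|G| = 100 · 16.492 / 166.29 ≈ 9.9176
Gain = 20 log₁₀(9.9176) ≈ 19.93 dB

19.9 dB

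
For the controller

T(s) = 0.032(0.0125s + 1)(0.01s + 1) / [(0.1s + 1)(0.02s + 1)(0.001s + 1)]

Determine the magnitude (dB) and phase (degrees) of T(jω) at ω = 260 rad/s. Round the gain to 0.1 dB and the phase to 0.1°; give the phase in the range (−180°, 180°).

At ω = 260 rad/s:
zero (1 + j260·0.0125) = 1 + j3.25 → |·| ≈ 3.4004, ∠ ≈ 72.90°
zero (1 + j260·0.01) = 1 + j2.6 → |·| ≈ 2.7857, ∠ ≈ 68.96°
pole (1 + j260·0.1) = 1 + j26 → |·| ≈ 26.019, ∠ ≈ 87.80°
pole (1 + j260·0.02) = 1 + j5.2 → |·| ≈ 5.2953, ∠ ≈ 79.11°
pole (1 + j260·0.001) = 1 + j0.26 → |·| ≈ 1.0332, ∠ ≈ 14.57°
|T| = 0.032 · 3.4004 · 2.7857 / (26.019 · 5.2953 · 1.0332) ≈ 0.0021294
Gain = 20 log₁₀(0.0021294) ≈ -53.43 dB
∠T = (72.90° + 68.96°) − (87.80° + 79.11° + 14.57°) = -39.62°

-53.4 dB, -39.6°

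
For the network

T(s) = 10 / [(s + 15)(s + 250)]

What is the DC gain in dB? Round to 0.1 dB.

T(0) = 10 / (15·250) ≈ 0.0026667
20 log₁₀(0.0026667) ≈ -51.48 dB

-51.5 dB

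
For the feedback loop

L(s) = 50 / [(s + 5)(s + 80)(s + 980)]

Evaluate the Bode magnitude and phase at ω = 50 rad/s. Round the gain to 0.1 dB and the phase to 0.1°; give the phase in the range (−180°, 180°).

At s = jω = j50:
pole (s+5): 5 + j50 → |·| = √(5²+50²) = √2525 ≈ 50.249, ∠ = arctan(50/5) ≈ 84.29°
pole (s+80): 80 + j50 → |·| = √(80²+50²) = √8900 ≈ 94.34, ∠ = arctan(50/80) ≈ 32.01°
pole (s+980): 980 + j50 → |·| = √(980²+50²) = √962900 ≈ 981.27, ∠ = arctan(50/980) ≈ 2.92°
|L| = 50 / 4.6517e+06 ≈ 1.0749e-05
Gain = 20 log₁₀(1.0749e-05) ≈ -99.37 dB
∠L = 0.00° − 119.22° = -119.22°

-99.4 dB, -119.2°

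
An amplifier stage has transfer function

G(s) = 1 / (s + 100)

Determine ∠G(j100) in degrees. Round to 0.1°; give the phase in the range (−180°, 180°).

At s = jω = j100:
pole (s+100): 100 + j100 → |·| = √(100²+100²) = √20000 ≈ 141.42, ∠ = arctan(100/100) ≈ 45.00°
∠G = 0.00° − 45.00° = -45.00°

-45.0°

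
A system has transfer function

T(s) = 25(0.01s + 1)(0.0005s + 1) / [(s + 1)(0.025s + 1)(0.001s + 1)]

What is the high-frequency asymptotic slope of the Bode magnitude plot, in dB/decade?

Each pole contributes −20 dB/decade at high frequency; each zero contributes +20 dB/decade.
Net: 2 zero(s) − 3 pole(s) → -20 dB/decade.

-20 dB/decade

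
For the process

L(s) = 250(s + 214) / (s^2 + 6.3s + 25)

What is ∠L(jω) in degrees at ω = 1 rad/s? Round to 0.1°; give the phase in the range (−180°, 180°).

At s = jω = j1:
zero (s+214): 214 + j1 → |·| = √(214²+1²) = √45797 ≈ 214, ∠ = arctan(1/214) ≈ 0.27°
quadratic: (j1)² + 6.3·j1 + 25 = 24 + j6.3 → |·| ≈ 24.813, ∠ ≈ 14.71°
∠L = 0.27° − 14.71° = -14.44°

-14.4°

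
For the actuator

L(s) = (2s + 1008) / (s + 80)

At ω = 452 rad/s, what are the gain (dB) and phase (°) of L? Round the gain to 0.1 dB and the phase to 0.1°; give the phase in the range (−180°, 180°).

9.4 dB, -38.1°

Substitute s = j452:
Numerator: 2(j452) + 1008 = 1008 + j904
Denominator: (j452) + 80 = 80 + j452
|N| = √(1008² + 904²) ≈ 1354, ∠N ≈ 41.89°
|D| = √(80² + 452²) ≈ 459.03, ∠D ≈ 79.96°
|L| = 1354 / 459.03 ≈ 2.9497
Gain = 20 log₁₀(2.9497) ≈ 9.40 dB
∠L = 41.89° − 79.96° = -38.07°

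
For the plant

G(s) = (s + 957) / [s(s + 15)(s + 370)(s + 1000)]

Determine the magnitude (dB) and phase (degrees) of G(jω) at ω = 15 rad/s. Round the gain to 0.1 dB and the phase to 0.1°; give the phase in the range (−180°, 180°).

At s = jω = j15:
zero (s+957): 957 + j15 → |·| = √(957²+15²) = √916074 ≈ 957.12, ∠ = arctan(15/957) ≈ 0.90°
pole (s+15): 15 + j15 → |·| = √(15²+15²) = √450 ≈ 21.213, ∠ = arctan(15/15) ≈ 45.00°
pole (s+370): 370 + j15 → |·| = √(370²+15²) = √137125 ≈ 370.3, ∠ = arctan(15/370) ≈ 2.32°
pole (s+1000): 1000 + j15 → |·| = √(1000²+15²) = √1000225 ≈ 1000.1, ∠ = arctan(15/1000) ≈ 0.86°
pole at origin: |s| = 15, ∠ = 90.00° (in denominator)
|G| = 1 · 957.12 / 1.1784e+08 ≈ 8.1222e-06
Gain = 20 log₁₀(8.1222e-06) ≈ -101.81 dB
∠G = 0.90° − 138.18° = -137.28°

-101.8 dB, -137.3°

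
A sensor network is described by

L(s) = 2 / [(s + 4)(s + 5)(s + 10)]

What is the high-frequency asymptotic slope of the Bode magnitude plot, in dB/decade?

Each pole contributes −20 dB/decade at high frequency; each zero contributes +20 dB/decade.
Net: 0 zero(s) − 3 pole(s) → -60 dB/decade.

-60 dB/decade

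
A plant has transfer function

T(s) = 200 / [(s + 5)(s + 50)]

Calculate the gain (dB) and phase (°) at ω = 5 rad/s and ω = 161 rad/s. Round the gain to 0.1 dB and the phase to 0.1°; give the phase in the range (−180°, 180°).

At s = jω = j5:
pole (s+5): 5 + j5 → |·| = √(5²+5²) = √50 ≈ 7.0711, ∠ = arctan(5/5) ≈ 45.00°
pole (s+50): 50 + j5 → |·| = √(50²+5²) = √2525 ≈ 50.249, ∠ = arctan(5/50) ≈ 5.71°
|T| = 200 / 355.32 ≈ 0.56287
Gain = 20 log₁₀(0.56287) ≈ -4.99 dB
∠T = 0.00° − 50.71° = -50.71°

At s = jω = j161:
pole (s+5): 5 + j161 → |·| = √(5²+161²) = √25946 ≈ 161.08, ∠ = arctan(161/5) ≈ 88.22°
pole (s+50): 50 + j161 → |·| = √(50²+161²) = √28421 ≈ 168.59, ∠ = arctan(161/50) ≈ 72.75°
|T| = 200 / 27156 ≈ 0.0073649
Gain = 20 log₁₀(0.0073649) ≈ -42.66 dB
∠T = 0.00° − 160.97° = -160.97°

ω = 5: -5.0 dB, -50.7°; ω = 161: -42.7 dB, -161.0°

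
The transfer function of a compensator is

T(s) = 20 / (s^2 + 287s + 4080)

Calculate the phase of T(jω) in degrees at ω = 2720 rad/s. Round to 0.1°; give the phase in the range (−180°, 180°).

Substitute s = j2720:
Numerator: 20 = 20 + j0
Denominator: (j2720)^2 + 287(j2720) + 4080 = -7394320 + j780640
|N| = √(20² + 0²) ≈ 20, ∠N ≈ 0.00°
|D| = √(7394320² + 780640²) ≈ 7.4354e+06, ∠D ≈ 173.97°
∠T = 0.00° − 173.97° = -173.97°

-174.0°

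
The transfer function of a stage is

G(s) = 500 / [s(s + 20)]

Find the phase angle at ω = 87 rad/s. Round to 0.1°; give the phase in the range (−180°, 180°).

At s = jω = j87:
pole (s+20): 20 + j87 → |·| = √(20²+87²) = √7969 ≈ 89.269, ∠ = arctan(87/20) ≈ 77.05°
pole at origin: |s| = 87, ∠ = 90.00° (in denominator)
∠G = 0.00° − 167.05° = -167.05°

-167.1°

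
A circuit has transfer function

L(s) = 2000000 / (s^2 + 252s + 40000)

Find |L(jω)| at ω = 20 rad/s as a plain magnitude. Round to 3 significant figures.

At s = jω = j20:
quadratic: (j20)² + 252·j20 + 40000 = 39600 + j5040 → |·| ≈ 39919, ∠ ≈ 7.25°
|L| = 2000000 / 39919 ≈ 50.101

50.1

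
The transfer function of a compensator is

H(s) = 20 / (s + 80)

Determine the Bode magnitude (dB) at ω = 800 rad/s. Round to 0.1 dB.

Substitute s = j800:
Numerator: 20 = 20 + j0
Denominator: (j800) + 80 = 80 + j800
|N| = √(20² + 0²) ≈ 20, ∠N ≈ 0.00°
|D| = √(80² + 800²) ≈ 803.99, ∠D ≈ 84.29°
|H| = 20 / 803.99 ≈ 0.024876
Gain = 20 log₁₀(0.024876) ≈ -32.08 dB

-32.1 dB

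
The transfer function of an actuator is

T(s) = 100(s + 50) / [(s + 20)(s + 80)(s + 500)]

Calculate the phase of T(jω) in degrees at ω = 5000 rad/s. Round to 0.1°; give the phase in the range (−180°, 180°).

-173.7°

At s = jω = j5000:
zero (s+50): 50 + j5000 → |·| = √(50²+5000²) = √25002500 ≈ 5000.2, ∠ = arctan(5000/50) ≈ 89.43°
pole (s+20): 20 + j5000 → |·| = √(20²+5000²) = √25000400 ≈ 5000, ∠ = arctan(5000/20) ≈ 89.77°
pole (s+80): 80 + j5000 → |·| = √(80²+5000²) = √25006400 ≈ 5000.6, ∠ = arctan(5000/80) ≈ 89.08°
pole (s+500): 500 + j5000 → |·| = √(500²+5000²) = √25250000 ≈ 5024.9, ∠ = arctan(5000/500) ≈ 84.29°
∠T = 89.43° − 263.14° = -173.71°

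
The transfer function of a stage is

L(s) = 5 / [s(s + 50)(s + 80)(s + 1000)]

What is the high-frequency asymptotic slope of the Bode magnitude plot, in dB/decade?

Each pole contributes −20 dB/decade at high frequency; each zero contributes +20 dB/decade.
Net: 0 zero(s) − 4 pole(s) → -80 dB/decade.

-80 dB/decade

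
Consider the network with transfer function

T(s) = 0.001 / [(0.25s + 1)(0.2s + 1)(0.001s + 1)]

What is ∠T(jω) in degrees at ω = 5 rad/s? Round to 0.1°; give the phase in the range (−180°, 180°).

-96.6°

At ω = 5 rad/s:
pole (1 + j5·0.25) = 1 + j1.25 → |·| ≈ 1.6008, ∠ ≈ 51.34°
pole (1 + j5·0.2) = 1 + j1 → |·| ≈ 1.4142, ∠ ≈ 45.00°
pole (1 + j5·0.001) = 1 + j0.005 → |·| ≈ 1, ∠ ≈ 0.29°
∠T = (0°) − (51.34° + 45.00° + 0.29°) = -96.63°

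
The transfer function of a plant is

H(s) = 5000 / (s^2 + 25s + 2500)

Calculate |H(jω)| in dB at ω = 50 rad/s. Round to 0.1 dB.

12.0 dB

At s = jω = j50:
quadratic: (j50)² + 25·j50 + 2500 = 0 + j1250 → |·| ≈ 1250, ∠ ≈ 90.00°
|H| = 5000 / 1250 ≈ 4
Gain = 20 log₁₀(4) ≈ 12.04 dB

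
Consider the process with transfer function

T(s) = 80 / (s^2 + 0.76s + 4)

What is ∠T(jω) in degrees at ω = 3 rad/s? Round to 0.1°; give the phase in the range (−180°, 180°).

At s = jω = j3:
quadratic: (j3)² + 0.76·j3 + 4 = -5 + j2.28 → |·| ≈ 5.4953, ∠ ≈ 155.49°
∠T = 0.00° − 155.49° = -155.49°

-155.5°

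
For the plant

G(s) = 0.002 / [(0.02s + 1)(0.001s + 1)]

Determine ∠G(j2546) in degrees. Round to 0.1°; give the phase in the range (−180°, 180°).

-157.4°

At ω = 2546 rad/s:
pole (1 + j2546·0.02) = 1 + j50.92 → |·| ≈ 50.93, ∠ ≈ 88.87°
pole (1 + j2546·0.001) = 1 + j2.546 → |·| ≈ 2.7353, ∠ ≈ 68.56°
∠G = (0°) − (88.87° + 68.56°) = -157.43°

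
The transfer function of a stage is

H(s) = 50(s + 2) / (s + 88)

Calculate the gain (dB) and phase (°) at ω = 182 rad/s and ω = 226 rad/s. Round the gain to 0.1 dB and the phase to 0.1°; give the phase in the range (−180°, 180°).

ω = 182: 33.1 dB, 25.2°; ω = 226: 33.4 dB, 20.8°

At s = jω = j182:
zero (s+2): 2 + j182 → |·| = √(2²+182²) = √33128 ≈ 182.01, ∠ = arctan(182/2) ≈ 89.37°
pole (s+88): 88 + j182 → |·| = √(88²+182²) = √40868 ≈ 202.16, ∠ = arctan(182/88) ≈ 64.20°
|H| = 50 · 182.01 / 202.16 ≈ 45.016
Gain = 20 log₁₀(45.016) ≈ 33.07 dB
∠H = 89.37° − 64.20° = 25.17°

At s = jω = j226:
zero (s+2): 2 + j226 → |·| = √(2²+226²) = √51080 ≈ 226.01, ∠ = arctan(226/2) ≈ 89.49°
pole (s+88): 88 + j226 → |·| = √(88²+226²) = √58820 ≈ 242.53, ∠ = arctan(226/88) ≈ 68.73°
|H| = 50 · 226.01 / 242.53 ≈ 46.594
Gain = 20 log₁₀(46.594) ≈ 33.37 dB
∠H = 89.49° − 68.73° = 20.76°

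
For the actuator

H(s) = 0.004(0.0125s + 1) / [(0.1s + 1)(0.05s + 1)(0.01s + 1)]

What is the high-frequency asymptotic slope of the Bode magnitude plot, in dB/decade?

Each pole contributes −20 dB/decade at high frequency; each zero contributes +20 dB/decade.
Net: 1 zero(s) − 3 pole(s) → -40 dB/decade.

-40 dB/decade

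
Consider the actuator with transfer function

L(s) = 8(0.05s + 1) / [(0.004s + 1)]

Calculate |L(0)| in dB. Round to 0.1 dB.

18.1 dB

L(0) = 8 · 1 / 1 = 8
20 log₁₀(8) ≈ 18.06 dB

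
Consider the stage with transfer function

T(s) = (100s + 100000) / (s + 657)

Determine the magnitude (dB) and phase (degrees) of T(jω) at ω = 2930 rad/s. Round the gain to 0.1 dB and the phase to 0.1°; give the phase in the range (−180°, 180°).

40.3 dB, -6.2°

Substitute s = j2930:
Numerator: 100(j2930) + 100000 = 100000 + j293000
Denominator: (j2930) + 657 = 657 + j2930
|N| = √(100000² + 293000²) ≈ 3.0959e+05, ∠N ≈ 71.16°
|D| = √(657² + 2930²) ≈ 3002.8, ∠D ≈ 77.36°
|T| = 3.0959e+05 / 3002.8 ≈ 103.1
Gain = 20 log₁₀(103.1) ≈ 40.27 dB
∠T = 71.16° − 77.36° = -6.20°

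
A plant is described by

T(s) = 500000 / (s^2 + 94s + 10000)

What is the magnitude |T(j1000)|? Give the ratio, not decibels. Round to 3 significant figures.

0.503

At s = jω = j1000:
quadratic: (j1000)² + 94·j1000 + 10000 = -990000 + j94000 → |·| ≈ 9.9445e+05, ∠ ≈ 174.58°
|T| = 500000 / 9.9445e+05 ≈ 0.50279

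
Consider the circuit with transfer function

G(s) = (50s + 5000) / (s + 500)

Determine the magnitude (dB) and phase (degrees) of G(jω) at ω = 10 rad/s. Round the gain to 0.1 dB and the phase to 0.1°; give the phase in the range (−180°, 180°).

20.0 dB, 4.6°

Substitute s = j10:
Numerator: 50(j10) + 5000 = 5000 + j500
Denominator: (j10) + 500 = 500 + j10
|N| = √(5000² + 500²) ≈ 5024.9, ∠N ≈ 5.71°
|D| = √(500² + 10²) ≈ 500.1, ∠D ≈ 1.15°
|G| = 5024.9 / 500.1 ≈ 10.048
Gain = 20 log₁₀(10.048) ≈ 20.04 dB
∠G = 5.71° − 1.15° = 4.56°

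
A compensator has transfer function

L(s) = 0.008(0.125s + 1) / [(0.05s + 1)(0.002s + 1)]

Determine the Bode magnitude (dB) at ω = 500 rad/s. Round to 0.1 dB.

-37.0 dB

At ω = 500 rad/s:
zero (1 + j500·0.125) = 1 + j62.5 → |·| ≈ 62.508, ∠ ≈ 89.08°
pole (1 + j500·0.05) = 1 + j25 → |·| ≈ 25.02, ∠ ≈ 87.71°
pole (1 + j500·0.002) = 1 + j1 → |·| ≈ 1.4142, ∠ ≈ 45.00°
|L| = 0.008 · 62.508 / (25.02 · 1.4142) ≈ 0.014133
Gain = 20 log₁₀(0.014133) ≈ -37.00 dB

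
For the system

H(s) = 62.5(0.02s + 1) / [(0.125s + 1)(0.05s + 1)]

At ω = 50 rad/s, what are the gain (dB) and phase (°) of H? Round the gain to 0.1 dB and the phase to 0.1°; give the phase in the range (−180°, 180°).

14.3 dB, -104.1°

At ω = 50 rad/s:
zero (1 + j50·0.02) = 1 + j1 → |·| ≈ 1.4142, ∠ ≈ 45.00°
pole (1 + j50·0.125) = 1 + j6.25 → |·| ≈ 6.3295, ∠ ≈ 80.91°
pole (1 + j50·0.05) = 1 + j2.5 → |·| ≈ 2.6926, ∠ ≈ 68.20°
|H| = 62.5 · 1.4142 / (6.3295 · 2.6926) ≈ 5.1862
Gain = 20 log₁₀(5.1862) ≈ 14.30 dB
∠H = (45.00°) − (80.91° + 68.20°) = -104.11°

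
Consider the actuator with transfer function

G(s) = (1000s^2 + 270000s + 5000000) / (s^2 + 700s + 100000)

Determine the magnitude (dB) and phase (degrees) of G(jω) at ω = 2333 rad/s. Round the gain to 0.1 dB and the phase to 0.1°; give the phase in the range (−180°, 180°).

59.8 dB, 10.4°

Substitute s = j2333:
Numerator: 1000(j2333)^2 + 270000(j2333) + 5000000 = -5437889000 + j629910000
Denominator: (j2333)^2 + 700(j2333) + 100000 = -5342889 + j1633100
|N| = √(5437889000² + 629910000²) ≈ 5.4743e+09, ∠N ≈ 173.39°
|D| = √(5342889² + 1633100²) ≈ 5.5869e+06, ∠D ≈ 163.00°
|G| = 5.4743e+09 / 5.5869e+06 ≈ 979.85
Gain = 20 log₁₀(979.85) ≈ 59.82 dB
∠G = 173.39° − 163.00° = 10.39°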